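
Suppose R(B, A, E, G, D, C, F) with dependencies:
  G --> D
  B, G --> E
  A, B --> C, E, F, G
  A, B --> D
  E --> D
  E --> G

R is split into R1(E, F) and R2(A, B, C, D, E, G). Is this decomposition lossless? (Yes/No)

No

The shared attributes are {E} and {E}⁺ = {D, E, G}.
Neither R1 nor R2 is contained in that closure, so the decomposition is lossy.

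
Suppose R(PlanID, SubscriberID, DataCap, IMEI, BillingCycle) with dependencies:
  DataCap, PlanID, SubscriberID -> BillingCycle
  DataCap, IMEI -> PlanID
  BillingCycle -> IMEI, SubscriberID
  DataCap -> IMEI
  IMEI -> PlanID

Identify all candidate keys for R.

{DataCap} never appears on the right of any FD, so every key must include it.
{BillingCycle, DataCap}⁺ = {BillingCycle, DataCap, IMEI, PlanID, SubscriberID} — all of the relation — so {BillingCycle, DataCap} is a candidate key.
{DataCap, SubscriberID}⁺ = {BillingCycle, DataCap, IMEI, PlanID, SubscriberID} — all of the relation — so {DataCap, SubscriberID} is a candidate key.
These are minimal and exhaustive — every other superkey contains one of them.

{BillingCycle, DataCap}, {DataCap, SubscriberID}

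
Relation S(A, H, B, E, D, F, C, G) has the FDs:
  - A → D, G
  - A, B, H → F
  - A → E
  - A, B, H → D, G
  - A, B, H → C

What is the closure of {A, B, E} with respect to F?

Start with {A, B, E}.
A → D, G applies; add {D, G} → now {A, B, D, E, G}.
No further FD applies.

{A, B, D, E, G}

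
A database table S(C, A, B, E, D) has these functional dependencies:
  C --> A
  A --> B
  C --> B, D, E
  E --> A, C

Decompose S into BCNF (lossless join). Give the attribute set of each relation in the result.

Candidate keys of the original relation: {C}, {E}.
In {A, B, C, D, E}, {A} is not a superkey ({A}⁺ restricted to this set is {A, B}), so split on A --> B into {A, B} and {A, C, D, E}.
{A, B} is in BCNF.
{A, C, D, E} is in BCNF.

{A, B}; {A, C, D, E}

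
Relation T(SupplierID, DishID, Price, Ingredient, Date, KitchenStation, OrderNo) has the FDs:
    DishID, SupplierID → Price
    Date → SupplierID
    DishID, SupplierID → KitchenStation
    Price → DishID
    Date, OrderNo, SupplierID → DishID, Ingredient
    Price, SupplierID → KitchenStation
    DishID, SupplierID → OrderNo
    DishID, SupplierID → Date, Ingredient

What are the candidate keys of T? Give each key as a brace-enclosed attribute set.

{Date, DishID}, {Date, OrderNo}, {Date, Price}, {DishID, SupplierID}, {Price, SupplierID}

{Date, DishID}⁺ = {Date, DishID, Ingredient, KitchenStation, OrderNo, Price, SupplierID} — all of the relation — so {Date, DishID} is a candidate key.
{Date, OrderNo}⁺ = {Date, DishID, Ingredient, KitchenStation, OrderNo, Price, SupplierID} — all of the relation — so {Date, OrderNo} is a candidate key.
{Date, Price}⁺ = {Date, DishID, Ingredient, KitchenStation, OrderNo, Price, SupplierID} — all of the relation — so {Date, Price} is a candidate key.
{DishID, SupplierID}⁺ = {Date, DishID, Ingredient, KitchenStation, OrderNo, Price, SupplierID} — all of the relation — so {DishID, SupplierID} is a candidate key.
{Price, SupplierID}⁺ = {Date, DishID, Ingredient, KitchenStation, OrderNo, Price, SupplierID} — all of the relation — so {Price, SupplierID} is a candidate key.
No proper subset of any of these is a key, and no other minimal superkey exists.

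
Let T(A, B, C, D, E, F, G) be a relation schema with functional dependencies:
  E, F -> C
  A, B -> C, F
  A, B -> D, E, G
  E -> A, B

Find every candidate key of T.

{E}⁺ = {A, B, C, D, E, F, G}, which is every attribute, so {E} is a candidate key.
{A, B}⁺ = {A, B, C, D, E, F, G}, which is every attribute, so {A, B} is a candidate key.
No proper subset of any of these is a key, and no other minimal superkey exists.

{A, B}, {E}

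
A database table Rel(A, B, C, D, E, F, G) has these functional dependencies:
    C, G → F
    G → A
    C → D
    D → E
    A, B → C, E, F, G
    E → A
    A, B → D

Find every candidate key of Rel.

No FD produces {B}, so it must be in every candidate key.
Closure of {A, B} is {A, B, C, D, E, F, G}, the whole schema; {A, B} is a candidate key.
Closure of {B, C} is {A, B, C, D, E, F, G}, the whole schema; {B, C} is a candidate key.
Closure of {B, D} is {A, B, C, D, E, F, G}, the whole schema; {B, D} is a candidate key.
Closure of {B, E} is {A, B, C, D, E, F, G}, the whole schema; {B, E} is a candidate key.
Closure of {B, G} is {A, B, C, D, E, F, G}, the whole schema; {B, G} is a candidate key.
No proper subset of any of these is a key, and no other minimal superkey exists.

{A, B}, {B, C}, {B, D}, {B, E}, {B, G}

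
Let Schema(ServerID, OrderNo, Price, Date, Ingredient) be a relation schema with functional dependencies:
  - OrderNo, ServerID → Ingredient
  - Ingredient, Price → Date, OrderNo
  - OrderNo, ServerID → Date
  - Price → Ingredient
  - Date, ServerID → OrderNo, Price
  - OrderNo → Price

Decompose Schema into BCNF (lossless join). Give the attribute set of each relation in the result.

Candidate keys of the original relation: {Date, ServerID}, {OrderNo, ServerID}, {Price, ServerID}.
Within {Date, Ingredient, OrderNo, Price, ServerID}: {Ingredient, Price}⁺ ∩ {Date, Ingredient, OrderNo, Price, ServerID} = {Date, Ingredient, OrderNo, Price}, not the whole set, so Ingredient, Price → Date, OrderNo violates BCNF; decompose into {Date, Ingredient, OrderNo, Price} and {Ingredient, Price, ServerID}.
{Date, Ingredient, OrderNo, Price} is in BCNF.
Within {Ingredient, Price, ServerID}: {Price}⁺ ∩ {Ingredient, Price, ServerID} = {Ingredient, Price}, not the whole set, so Price → Ingredient violates BCNF; decompose into {Ingredient, Price} and {Price, ServerID}.
{Ingredient, Price} is in BCNF.
{Price, ServerID} is in BCNF.

{Date, Ingredient, OrderNo, Price}; {Price, ServerID}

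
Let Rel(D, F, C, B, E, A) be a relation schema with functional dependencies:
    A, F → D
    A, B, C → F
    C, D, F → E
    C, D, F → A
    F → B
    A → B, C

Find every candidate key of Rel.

{A}, {C, D, F}

{A}⁺ = {A, B, C, D, E, F} — all of the relation — so {A} is a candidate key.
{C, D, F}⁺ = {A, B, C, D, E, F} — all of the relation — so {C, D, F} is a candidate key.
These are minimal and exhaustive — every other superkey contains one of them.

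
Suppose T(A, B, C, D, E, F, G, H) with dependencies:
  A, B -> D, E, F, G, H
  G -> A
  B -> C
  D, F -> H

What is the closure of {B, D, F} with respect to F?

Start with {B, D, F}.
B -> C applies; add {C} → now {B, C, D, F}.
D, F -> H applies; add {H} → now {B, C, D, F, H}.
No further FD applies.

{B, C, D, F, H}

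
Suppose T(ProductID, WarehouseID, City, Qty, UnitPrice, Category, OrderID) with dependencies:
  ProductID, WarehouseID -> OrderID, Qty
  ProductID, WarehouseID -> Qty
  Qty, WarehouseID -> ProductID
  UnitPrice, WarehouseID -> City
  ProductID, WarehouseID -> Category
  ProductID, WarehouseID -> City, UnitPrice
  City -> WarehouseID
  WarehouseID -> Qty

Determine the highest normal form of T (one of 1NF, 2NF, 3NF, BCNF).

Candidate keys: {City}, {WarehouseID}. Prime attributes: {City, WarehouseID}.
Every FD has a superkey on the left, so the relation is in BCNF.

BCNF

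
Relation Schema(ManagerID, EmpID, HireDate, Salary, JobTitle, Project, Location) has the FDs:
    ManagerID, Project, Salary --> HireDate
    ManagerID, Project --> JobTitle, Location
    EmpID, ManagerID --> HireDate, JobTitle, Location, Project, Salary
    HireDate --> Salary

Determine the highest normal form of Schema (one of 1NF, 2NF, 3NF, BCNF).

2NF

Candidate key: {EmpID, ManagerID}. Prime attributes: {EmpID, ManagerID}.
For ManagerID, Project, Salary --> HireDate we have {ManagerID, Project, Salary}⁺ = {HireDate, JobTitle, Location, ManagerID, Project, Salary}; {ManagerID, Project, Salary} is not a superkey, so BCNF fails.
ManagerID, Project, Salary --> HireDate determines the non-prime attribute {HireDate} from a non-superkey — 3NF is violated.
Checking every proper subset of each key, none determines a non-prime attribute — 2NF is satisfied.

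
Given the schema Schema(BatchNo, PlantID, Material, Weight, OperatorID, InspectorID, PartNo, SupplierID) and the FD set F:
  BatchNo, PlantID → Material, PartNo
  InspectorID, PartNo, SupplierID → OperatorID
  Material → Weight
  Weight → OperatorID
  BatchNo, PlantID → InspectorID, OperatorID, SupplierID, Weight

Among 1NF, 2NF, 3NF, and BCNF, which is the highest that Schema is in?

Candidate key: {BatchNo, PlantID}. Prime attributes: {BatchNo, PlantID}.
InspectorID, PartNo, SupplierID → OperatorID: {InspectorID, PartNo, SupplierID}⁺ = {InspectorID, OperatorID, PartNo, SupplierID}, which is not all of the attributes, so the left side is not a superkey — BCNF is violated.
InspectorID, PartNo, SupplierID → OperatorID determines the non-prime attribute {OperatorID} from a non-superkey — 3NF is violated.
Checking every proper subset of each key, none determines a non-prime attribute — 2NF is satisfied.

2NF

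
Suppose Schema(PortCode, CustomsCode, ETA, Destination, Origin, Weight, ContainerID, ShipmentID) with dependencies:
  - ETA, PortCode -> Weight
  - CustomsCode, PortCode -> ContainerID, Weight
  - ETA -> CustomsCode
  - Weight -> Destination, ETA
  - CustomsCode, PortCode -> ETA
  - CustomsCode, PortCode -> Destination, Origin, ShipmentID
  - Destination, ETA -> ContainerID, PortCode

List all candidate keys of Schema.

{Weight}⁺ = {ContainerID, CustomsCode, Destination, ETA, Origin, PortCode, ShipmentID, Weight} — all of the relation — so {Weight} is a candidate key.
{CustomsCode, PortCode}⁺ = {ContainerID, CustomsCode, Destination, ETA, Origin, PortCode, ShipmentID, Weight} — all of the relation — so {CustomsCode, PortCode} is a candidate key.
{Destination, ETA}⁺ = {ContainerID, CustomsCode, Destination, ETA, Origin, PortCode, ShipmentID, Weight} — all of the relation — so {Destination, ETA} is a candidate key.
{ETA, PortCode}⁺ = {ContainerID, CustomsCode, Destination, ETA, Origin, PortCode, ShipmentID, Weight} — all of the relation — so {ETA, PortCode} is a candidate key.
Any other superkey properly contains one of these, so there are no further candidate keys.

{CustomsCode, PortCode}, {Destination, ETA}, {ETA, PortCode}, {Weight}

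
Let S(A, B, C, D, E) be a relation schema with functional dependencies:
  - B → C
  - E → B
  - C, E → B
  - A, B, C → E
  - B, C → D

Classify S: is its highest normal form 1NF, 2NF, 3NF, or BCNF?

Candidate keys: {A, B}, {A, E}. Prime attributes: {A, B, E}.
B → C breaks BCNF: {B}⁺ = {B, C, D}, so {B} is not a superkey.
B → C has non-prime {C} on the right and a non-superkey on the left, so 3NF fails.
Since {B} ⊂ {A, B} and {B}⁺ ⊇ {C, D} with {C, D} non-prime, there is a partial dependency; 2NF fails.

1NF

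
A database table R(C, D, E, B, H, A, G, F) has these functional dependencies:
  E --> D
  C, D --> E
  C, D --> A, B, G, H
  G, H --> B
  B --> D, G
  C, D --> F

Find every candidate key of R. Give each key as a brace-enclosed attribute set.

Attributes never on any right-hand side: {C} — every candidate key must contain it.
{B, C} is a candidate key since {B, C}⁺ = {A, B, C, D, E, F, G, H} covers every attribute.
{C, D} is a candidate key since {C, D}⁺ = {A, B, C, D, E, F, G, H} covers every attribute.
{C, E} is a candidate key since {C, E}⁺ = {A, B, C, D, E, F, G, H} covers every attribute.
{C, G, H} is a candidate key since {C, G, H}⁺ = {A, B, C, D, E, F, G, H} covers every attribute.
No proper subset of any of these is a key, and no other minimal superkey exists.

{B, C}, {C, D}, {C, E}, {C, G, H}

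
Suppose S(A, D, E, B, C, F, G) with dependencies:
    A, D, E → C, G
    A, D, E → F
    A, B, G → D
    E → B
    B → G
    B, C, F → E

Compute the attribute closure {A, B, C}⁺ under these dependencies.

Start with {A, B, C}.
B → G applies; add {G} → now {A, B, C, G}.
A, B, G → D applies; add {D} → now {A, B, C, D, G}.
No further FD applies.

{A, B, C, D, G}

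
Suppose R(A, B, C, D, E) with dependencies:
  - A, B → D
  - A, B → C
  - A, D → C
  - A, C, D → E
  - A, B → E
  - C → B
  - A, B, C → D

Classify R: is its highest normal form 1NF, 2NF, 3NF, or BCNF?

Candidate keys: {A, B}, {A, C}, {A, D}. Prime attributes: {A, B, C, D}.
C → B breaks BCNF: {C}⁺ = {B, C}, so {C} is not a superkey.
Since {B} ⊆ prime attributes and every other non-superkey FD also has a prime right side, the schema is in 3NF.

3NF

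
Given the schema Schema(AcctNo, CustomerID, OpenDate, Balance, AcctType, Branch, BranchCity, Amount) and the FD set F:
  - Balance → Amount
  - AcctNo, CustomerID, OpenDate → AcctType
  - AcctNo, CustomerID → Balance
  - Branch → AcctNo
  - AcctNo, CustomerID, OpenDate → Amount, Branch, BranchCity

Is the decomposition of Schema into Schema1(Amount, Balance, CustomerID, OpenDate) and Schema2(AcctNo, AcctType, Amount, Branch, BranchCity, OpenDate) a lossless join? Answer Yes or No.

No

Common attributes: {Amount, OpenDate}; their closure is {Amount, OpenDate}.
Schema1 ⊄ {Amount, OpenDate} and Schema2 ⊄ {Amount, OpenDate}, so the split is lossy.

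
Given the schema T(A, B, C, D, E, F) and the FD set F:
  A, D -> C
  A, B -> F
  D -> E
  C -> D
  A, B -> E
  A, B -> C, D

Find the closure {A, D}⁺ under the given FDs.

{A, C, D, E}

Start with {A, D}.
A, D -> C applies; add {C} → now {A, C, D}.
D -> E applies; add {E} → now {A, C, D, E}.
No further FD applies.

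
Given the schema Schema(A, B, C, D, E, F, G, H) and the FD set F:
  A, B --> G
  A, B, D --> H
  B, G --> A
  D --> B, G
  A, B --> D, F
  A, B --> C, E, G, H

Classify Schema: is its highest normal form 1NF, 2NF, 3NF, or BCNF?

BCNF

Candidate keys: {A, B}, {B, G}, {D}. Prime attributes: {A, B, D, G}.
Every FD has a superkey on the left, so the relation is in BCNF.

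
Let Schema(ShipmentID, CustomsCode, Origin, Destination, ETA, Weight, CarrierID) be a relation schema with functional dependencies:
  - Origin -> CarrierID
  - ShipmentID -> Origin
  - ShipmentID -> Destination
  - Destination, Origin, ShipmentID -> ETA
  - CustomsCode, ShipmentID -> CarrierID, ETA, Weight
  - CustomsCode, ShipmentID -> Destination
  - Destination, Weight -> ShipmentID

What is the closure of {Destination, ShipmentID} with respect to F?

{CarrierID, Destination, ETA, Origin, ShipmentID}

Start with {Destination, ShipmentID}.
ShipmentID -> Origin applies; add {Origin} → now {Destination, Origin, ShipmentID}.
Destination, Origin, ShipmentID -> ETA applies; add {ETA} → now {Destination, ETA, Origin, ShipmentID}.
Origin -> CarrierID applies; add {CarrierID} → now {CarrierID, Destination, ETA, Origin, ShipmentID}.
No further FD applies.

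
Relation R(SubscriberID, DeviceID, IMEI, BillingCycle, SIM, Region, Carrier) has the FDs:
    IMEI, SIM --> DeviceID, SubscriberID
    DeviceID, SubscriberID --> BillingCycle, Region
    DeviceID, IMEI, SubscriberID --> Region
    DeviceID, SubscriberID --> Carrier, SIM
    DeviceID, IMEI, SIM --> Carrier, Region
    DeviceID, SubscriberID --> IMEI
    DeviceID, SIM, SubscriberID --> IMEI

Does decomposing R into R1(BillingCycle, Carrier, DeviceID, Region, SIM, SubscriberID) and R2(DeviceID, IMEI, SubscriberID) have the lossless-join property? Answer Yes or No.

Yes

The shared attributes are {DeviceID, SubscriberID} and {DeviceID, SubscriberID}⁺ = {BillingCycle, Carrier, DeviceID, IMEI, Region, SIM, SubscriberID}.
Since R1 ⊆ {BillingCycle, Carrier, DeviceID, IMEI, Region, SIM, SubscriberID}, the intersection is a superkey of R1; the decomposition is lossless.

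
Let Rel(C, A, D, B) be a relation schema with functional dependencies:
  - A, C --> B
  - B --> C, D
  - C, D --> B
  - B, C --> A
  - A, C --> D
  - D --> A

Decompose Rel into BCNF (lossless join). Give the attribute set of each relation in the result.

{A, D}; {B, C, D}

Candidate keys of the original relation: {A, C}, {B}, {C, D}.
In {A, B, C, D}, {D} is not a superkey ({D}⁺ restricted to this set is {A, D}), so split on D --> A into {A, D} and {B, C, D}.
{A, D} has no BCNF violation.
{B, C, D} has no BCNF violation.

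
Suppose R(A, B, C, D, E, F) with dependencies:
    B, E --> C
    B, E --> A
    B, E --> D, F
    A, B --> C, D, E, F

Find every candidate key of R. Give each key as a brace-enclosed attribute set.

{A, B}, {B, E}

{B} never appears on the right of any FD, so every key must include it.
{A, B} is a candidate key since {A, B}⁺ = {A, B, C, D, E, F} covers every attribute.
{B, E} is a candidate key since {B, E}⁺ = {A, B, C, D, E, F} covers every attribute.
Any other superkey properly contains one of these, so there are no further candidate keys.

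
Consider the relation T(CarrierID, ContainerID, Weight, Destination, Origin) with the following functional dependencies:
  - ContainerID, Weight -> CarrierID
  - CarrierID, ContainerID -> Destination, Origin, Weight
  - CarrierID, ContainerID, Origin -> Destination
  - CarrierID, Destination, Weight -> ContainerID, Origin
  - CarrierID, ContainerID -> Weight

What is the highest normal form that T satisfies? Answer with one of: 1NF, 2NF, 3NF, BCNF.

Candidate keys: {CarrierID, ContainerID}, {CarrierID, Destination, Weight}, {ContainerID, Weight}. Prime attributes: {CarrierID, ContainerID, Destination, Weight}.
Every FD has a superkey on the left, so the relation is in BCNF.

BCNF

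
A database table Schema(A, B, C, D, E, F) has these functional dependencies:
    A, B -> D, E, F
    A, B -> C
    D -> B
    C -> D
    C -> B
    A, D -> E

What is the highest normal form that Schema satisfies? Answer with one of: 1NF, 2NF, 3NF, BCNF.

3NF

Candidate keys: {A, B}, {A, C}, {A, D}. Prime attributes: {A, B, C, D}.
D -> B breaks BCNF: {D}⁺ = {B, D}, so {D} is not a superkey.
But every attribute on its right side ({B}) is prime, and the same holds for every other non-superkey FD, so 3NF still holds.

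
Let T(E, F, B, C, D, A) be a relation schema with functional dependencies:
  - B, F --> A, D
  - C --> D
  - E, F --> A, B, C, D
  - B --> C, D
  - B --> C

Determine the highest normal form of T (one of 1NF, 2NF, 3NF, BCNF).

Candidate key: {E, F}. Prime attributes: {E, F}.
B, F --> A, D: {B, F}⁺ = {A, B, C, D, F}, which is not all of the attributes, so the left side is not a superkey — BCNF is violated.
Because {A, D} are non-prime and the left side of B, F --> A, D is not a superkey, the relation is not in 3NF.
No non-prime attribute depends on a proper subset of any candidate key, so 2NF holds.

2NF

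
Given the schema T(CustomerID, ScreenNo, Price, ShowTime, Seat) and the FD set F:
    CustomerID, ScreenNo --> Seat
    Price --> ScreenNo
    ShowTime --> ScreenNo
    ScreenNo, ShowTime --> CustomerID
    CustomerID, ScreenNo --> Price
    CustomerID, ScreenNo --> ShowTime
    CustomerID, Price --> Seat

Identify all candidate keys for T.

{CustomerID, Price}, {CustomerID, ScreenNo}, {ShowTime}

{ShowTime}⁺ = {CustomerID, Price, ScreenNo, Seat, ShowTime} — all of the relation — so {ShowTime} is a candidate key.
{CustomerID, Price}⁺ = {CustomerID, Price, ScreenNo, Seat, ShowTime} — all of the relation — so {CustomerID, Price} is a candidate key.
{CustomerID, ScreenNo}⁺ = {CustomerID, Price, ScreenNo, Seat, ShowTime} — all of the relation — so {CustomerID, ScreenNo} is a candidate key.
No proper subset of any of these is a key, and no other minimal superkey exists.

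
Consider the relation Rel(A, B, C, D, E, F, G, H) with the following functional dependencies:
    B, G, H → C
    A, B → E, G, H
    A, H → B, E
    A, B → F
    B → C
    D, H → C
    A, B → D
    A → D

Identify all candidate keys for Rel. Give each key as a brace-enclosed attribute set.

{A, B}, {A, H}

No FD produces {A}, so it must be in every candidate key.
{A, B} is a candidate key since {A, B}⁺ = {A, B, C, D, E, F, G, H} covers every attribute.
{A, H} is a candidate key since {A, H}⁺ = {A, B, C, D, E, F, G, H} covers every attribute.
No proper subset of any of these is a key, and no other minimal superkey exists.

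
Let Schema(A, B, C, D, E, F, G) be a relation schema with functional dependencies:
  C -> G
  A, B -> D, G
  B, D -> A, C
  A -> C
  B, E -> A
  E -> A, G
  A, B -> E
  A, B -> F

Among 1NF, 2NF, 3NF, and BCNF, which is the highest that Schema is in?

Candidate keys: {A, B}, {B, D}, {B, E}. Prime attributes: {A, B, D, E}.
C -> G breaks BCNF: {C}⁺ = {C, G}, so {C} is not a superkey.
C -> G determines the non-prime attribute {G} from a non-superkey — 3NF is violated.
The proper key subset {A} of {A, B} determines non-prime {C, G}, so the relation is not even in 2NF.

1NF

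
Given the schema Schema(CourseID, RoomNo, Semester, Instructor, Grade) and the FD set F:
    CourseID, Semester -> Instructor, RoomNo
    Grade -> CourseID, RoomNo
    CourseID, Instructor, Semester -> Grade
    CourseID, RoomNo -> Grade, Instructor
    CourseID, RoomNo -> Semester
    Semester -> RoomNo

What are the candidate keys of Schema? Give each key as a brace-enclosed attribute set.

{CourseID, RoomNo}, {CourseID, Semester}, {Grade}

{Grade}⁺ = {CourseID, Grade, Instructor, RoomNo, Semester} — all of the relation — so {Grade} is a candidate key.
{CourseID, RoomNo}⁺ = {CourseID, Grade, Instructor, RoomNo, Semester} — all of the relation — so {CourseID, RoomNo} is a candidate key.
{CourseID, Semester}⁺ = {CourseID, Grade, Instructor, RoomNo, Semester} — all of the relation — so {CourseID, Semester} is a candidate key.
No proper subset of any of these is a key, and no other minimal superkey exists.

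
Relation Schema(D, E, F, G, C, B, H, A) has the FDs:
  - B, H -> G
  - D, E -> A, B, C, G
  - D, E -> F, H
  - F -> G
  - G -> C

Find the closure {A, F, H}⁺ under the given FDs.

Start with {A, F, H}.
F -> G applies; add {G} → now {A, F, G, H}.
G -> C applies; add {C} → now {A, C, F, G, H}.
No further FD applies.

{A, C, F, G, H}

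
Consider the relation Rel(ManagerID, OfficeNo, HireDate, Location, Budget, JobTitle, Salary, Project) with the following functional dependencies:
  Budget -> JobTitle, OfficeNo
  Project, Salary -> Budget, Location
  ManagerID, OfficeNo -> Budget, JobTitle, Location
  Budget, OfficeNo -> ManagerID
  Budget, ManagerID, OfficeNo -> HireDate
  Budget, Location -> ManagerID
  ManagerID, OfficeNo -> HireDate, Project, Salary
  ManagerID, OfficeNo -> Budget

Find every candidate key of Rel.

{Budget}, {ManagerID, OfficeNo}, {Project, Salary}

{Budget}⁺ = {Budget, HireDate, JobTitle, Location, ManagerID, OfficeNo, Project, Salary}, which is every attribute, so {Budget} is a candidate key.
{ManagerID, OfficeNo}⁺ = {Budget, HireDate, JobTitle, Location, ManagerID, OfficeNo, Project, Salary}, which is every attribute, so {ManagerID, OfficeNo} is a candidate key.
{Project, Salary}⁺ = {Budget, HireDate, JobTitle, Location, ManagerID, OfficeNo, Project, Salary}, which is every attribute, so {Project, Salary} is a candidate key.
Any other superkey properly contains one of these, so there are no further candidate keys.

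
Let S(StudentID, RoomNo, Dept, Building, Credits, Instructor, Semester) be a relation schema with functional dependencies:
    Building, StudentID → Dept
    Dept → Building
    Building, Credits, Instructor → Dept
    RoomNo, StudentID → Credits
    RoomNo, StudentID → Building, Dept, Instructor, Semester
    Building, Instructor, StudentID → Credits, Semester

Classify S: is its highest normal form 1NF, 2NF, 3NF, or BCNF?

Candidate key: {RoomNo, StudentID}. Prime attributes: {RoomNo, StudentID}.
Building, StudentID → Dept breaks BCNF: {Building, StudentID}⁺ = {Building, Dept, StudentID}, so {Building, StudentID} is not a superkey.
Building, StudentID → Dept has non-prime {Dept} on the right and a non-superkey on the left, so 3NF fails.
No proper subset of a key has a non-prime attribute in its closure, so there is no partial dependency; 2NF holds.

2NF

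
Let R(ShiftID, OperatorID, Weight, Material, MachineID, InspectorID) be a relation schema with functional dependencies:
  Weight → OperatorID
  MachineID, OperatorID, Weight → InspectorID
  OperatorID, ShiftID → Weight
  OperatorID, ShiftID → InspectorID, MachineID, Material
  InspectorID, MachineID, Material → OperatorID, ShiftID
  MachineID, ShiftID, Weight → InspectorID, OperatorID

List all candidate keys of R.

{InspectorID, MachineID, Material}, {MachineID, Material, Weight}, {OperatorID, ShiftID}, {ShiftID, Weight}

Closure of {OperatorID, ShiftID} is {InspectorID, MachineID, Material, OperatorID, ShiftID, Weight}, the whole schema; {OperatorID, ShiftID} is a candidate key.
Closure of {ShiftID, Weight} is {InspectorID, MachineID, Material, OperatorID, ShiftID, Weight}, the whole schema; {ShiftID, Weight} is a candidate key.
Closure of {InspectorID, MachineID, Material} is {InspectorID, MachineID, Material, OperatorID, ShiftID, Weight}, the whole schema; {InspectorID, MachineID, Material} is a candidate key.
Closure of {MachineID, Material, Weight} is {InspectorID, MachineID, Material, OperatorID, ShiftID, Weight}, the whole schema; {MachineID, Material, Weight} is a candidate key.
These are minimal and exhaustive — every other superkey contains one of them.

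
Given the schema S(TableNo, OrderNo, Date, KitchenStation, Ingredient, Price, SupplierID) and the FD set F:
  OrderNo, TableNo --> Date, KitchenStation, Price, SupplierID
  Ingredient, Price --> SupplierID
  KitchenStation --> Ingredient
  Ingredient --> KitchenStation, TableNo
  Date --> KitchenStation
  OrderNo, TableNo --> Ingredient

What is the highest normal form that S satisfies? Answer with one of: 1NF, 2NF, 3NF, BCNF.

Candidate keys: {Date, OrderNo}, {Ingredient, OrderNo}, {KitchenStation, OrderNo}, {OrderNo, TableNo}. Prime attributes: {Date, Ingredient, KitchenStation, OrderNo, TableNo}.
For Ingredient, Price --> SupplierID we have {Ingredient, Price}⁺ = {Ingredient, KitchenStation, Price, SupplierID, TableNo}; {Ingredient, Price} is not a superkey, so BCNF fails.
Ingredient, Price --> SupplierID determines the non-prime attribute {SupplierID} from a non-superkey — 3NF is violated.
Checking every proper subset of each key, none determines a non-prime attribute — 2NF is satisfied.

2NF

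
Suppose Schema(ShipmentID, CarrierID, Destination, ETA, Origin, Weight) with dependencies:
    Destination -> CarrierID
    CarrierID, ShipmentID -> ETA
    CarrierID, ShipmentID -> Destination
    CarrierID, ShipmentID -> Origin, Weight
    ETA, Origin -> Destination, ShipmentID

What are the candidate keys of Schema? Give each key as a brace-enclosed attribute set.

{CarrierID, ShipmentID}⁺ = {CarrierID, Destination, ETA, Origin, ShipmentID, Weight}, which is every attribute, so {CarrierID, ShipmentID} is a candidate key.
{Destination, ShipmentID}⁺ = {CarrierID, Destination, ETA, Origin, ShipmentID, Weight}, which is every attribute, so {Destination, ShipmentID} is a candidate key.
{ETA, Origin}⁺ = {CarrierID, Destination, ETA, Origin, ShipmentID, Weight}, which is every attribute, so {ETA, Origin} is a candidate key.
No proper subset of any of these is a key, and no other minimal superkey exists.

{CarrierID, ShipmentID}, {Destination, ShipmentID}, {ETA, Origin}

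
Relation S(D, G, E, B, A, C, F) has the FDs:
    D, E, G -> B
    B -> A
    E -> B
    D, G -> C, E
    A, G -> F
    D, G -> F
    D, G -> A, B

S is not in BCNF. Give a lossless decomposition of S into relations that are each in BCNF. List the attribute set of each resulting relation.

Candidate key of the original relation: {D, G}.
Within {A, B, C, D, E, F, G}: {B}⁺ ∩ {A, B, C, D, E, F, G} = {A, B}, not the whole set, so B -> A violates BCNF; decompose into {A, B} and {B, C, D, E, F, G}.
{A, B} has no BCNF violation.
Within {B, C, D, E, F, G}: {E}⁺ ∩ {B, C, D, E, F, G} = {B, E}, not the whole set, so E -> B violates BCNF; decompose into {B, E} and {C, D, E, F, G}.
{B, E} has no BCNF violation.
Within {C, D, E, F, G}: {E, G}⁺ ∩ {C, D, E, F, G} = {E, F, G}, not the whole set, so E, G -> F violates BCNF; decompose into {E, F, G} and {C, D, E, G}.
{E, F, G} has no BCNF violation.
{C, D, E, G} has no BCNF violation.

{A, B}; {B, E}; {C, D, E, G}; {E, F, G}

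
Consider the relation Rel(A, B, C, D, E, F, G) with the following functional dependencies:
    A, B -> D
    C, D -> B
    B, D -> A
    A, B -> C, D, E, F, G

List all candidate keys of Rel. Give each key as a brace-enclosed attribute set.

Closure of {A, B} is {A, B, C, D, E, F, G}, the whole schema; {A, B} is a candidate key.
Closure of {B, D} is {A, B, C, D, E, F, G}, the whole schema; {B, D} is a candidate key.
Closure of {C, D} is {A, B, C, D, E, F, G}, the whole schema; {C, D} is a candidate key.
No proper subset of any of these is a key, and no other minimal superkey exists.

{A, B}, {B, D}, {C, D}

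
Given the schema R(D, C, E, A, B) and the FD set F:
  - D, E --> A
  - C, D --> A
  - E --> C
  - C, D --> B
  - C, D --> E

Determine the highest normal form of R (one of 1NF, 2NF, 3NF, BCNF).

3NF

Candidate keys: {C, D}, {D, E}. Prime attributes: {C, D, E}.
E --> C: {E}⁺ = {C, E}, which is not all of the attributes, so the left side is not a superkey — BCNF is violated.
But every attribute on its right side ({C}) is prime, and the same holds for every other non-superkey FD, so 3NF still holds.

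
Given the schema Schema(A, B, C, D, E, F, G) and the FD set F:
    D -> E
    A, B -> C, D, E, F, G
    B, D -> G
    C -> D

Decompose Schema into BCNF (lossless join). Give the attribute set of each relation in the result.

Candidate key of the original relation: {A, B}.
In {A, B, C, D, E, F, G}, {D} is not a superkey ({D}⁺ restricted to this set is {D, E}), so split on D -> E into {D, E} and {A, B, C, D, F, G}.
{D, E} is in BCNF.
In {A, B, C, D, F, G}, {B, D} is not a superkey ({B, D}⁺ restricted to this set is {B, D, G}), so split on B, D -> G into {B, D, G} and {A, B, C, D, F}.
{B, D, G} is in BCNF.
In {A, B, C, D, F}, {C} is not a superkey ({C}⁺ restricted to this set is {C, D}), so split on C -> D into {C, D} and {A, B, C, F}.
{C, D} is in BCNF.
{A, B, C, F} is in BCNF.

{A, B, C, F}; {B, D, G}; {C, D}; {D, E}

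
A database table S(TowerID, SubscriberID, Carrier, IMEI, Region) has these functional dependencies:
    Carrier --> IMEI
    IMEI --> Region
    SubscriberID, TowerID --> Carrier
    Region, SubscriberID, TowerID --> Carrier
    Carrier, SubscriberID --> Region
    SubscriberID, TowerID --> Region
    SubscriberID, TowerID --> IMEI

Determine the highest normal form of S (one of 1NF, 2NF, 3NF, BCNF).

Candidate key: {SubscriberID, TowerID}. Prime attributes: {SubscriberID, TowerID}.
Carrier --> IMEI: {Carrier}⁺ = {Carrier, IMEI, Region}, which is not all of the attributes, so the left side is not a superkey — BCNF is violated.
Carrier --> IMEI has non-prime {IMEI} on the right and a non-superkey on the left, so 3NF fails.
No proper subset of a key has a non-prime attribute in its closure, so there is no partial dependency; 2NF holds.

2NF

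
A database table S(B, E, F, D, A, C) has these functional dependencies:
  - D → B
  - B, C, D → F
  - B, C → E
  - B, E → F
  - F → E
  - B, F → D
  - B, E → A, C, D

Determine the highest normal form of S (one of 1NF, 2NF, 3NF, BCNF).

3NF

Candidate keys: {B, C}, {B, E}, {B, F}, {C, D}, {D, E}, {D, F}. Prime attributes: {B, C, D, E, F}.
For D → B we have {D}⁺ = {B, D}; {D} is not a superkey, so BCNF fails.
Its right-hand attributes {B} are all prime, as are those of every other non-superkey FD — the relation is in 3NF.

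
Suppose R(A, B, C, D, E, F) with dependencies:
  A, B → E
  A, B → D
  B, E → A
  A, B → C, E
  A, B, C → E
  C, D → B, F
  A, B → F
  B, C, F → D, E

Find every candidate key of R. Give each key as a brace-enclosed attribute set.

{A, B}, {B, C, F}, {B, E}, {C, D}

Closure of {A, B} is {A, B, C, D, E, F}, the whole schema; {A, B} is a candidate key.
Closure of {B, E} is {A, B, C, D, E, F}, the whole schema; {B, E} is a candidate key.
Closure of {C, D} is {A, B, C, D, E, F}, the whole schema; {C, D} is a candidate key.
Closure of {B, C, F} is {A, B, C, D, E, F}, the whole schema; {B, C, F} is a candidate key.
These are minimal and exhaustive — every other superkey contains one of them.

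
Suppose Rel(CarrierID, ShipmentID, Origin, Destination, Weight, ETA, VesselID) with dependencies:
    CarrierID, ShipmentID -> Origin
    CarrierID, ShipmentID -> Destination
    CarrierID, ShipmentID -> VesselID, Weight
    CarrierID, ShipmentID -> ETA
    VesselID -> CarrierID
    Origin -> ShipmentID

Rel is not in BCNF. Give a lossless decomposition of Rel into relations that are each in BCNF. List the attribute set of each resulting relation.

Candidate keys of the original relation: {CarrierID, Origin}, {CarrierID, ShipmentID}, {Origin, VesselID}, {ShipmentID, VesselID}.
In {CarrierID, Destination, ETA, Origin, ShipmentID, VesselID, Weight}, {VesselID} is not a superkey ({VesselID}⁺ restricted to this set is {CarrierID, VesselID}), so split on VesselID -> CarrierID into {CarrierID, VesselID} and {Destination, ETA, Origin, ShipmentID, VesselID, Weight}.
{CarrierID, VesselID} has no BCNF violation.
In {Destination, ETA, Origin, ShipmentID, VesselID, Weight}, {Origin} is not a superkey ({Origin}⁺ restricted to this set is {Origin, ShipmentID}), so split on Origin -> ShipmentID into {Origin, ShipmentID} and {Destination, ETA, Origin, VesselID, Weight}.
{Origin, ShipmentID} has no BCNF violation.
{Destination, ETA, Origin, VesselID, Weight} has no BCNF violation.

{CarrierID, VesselID}; {Destination, ETA, Origin, VesselID, Weight}; {Origin, ShipmentID}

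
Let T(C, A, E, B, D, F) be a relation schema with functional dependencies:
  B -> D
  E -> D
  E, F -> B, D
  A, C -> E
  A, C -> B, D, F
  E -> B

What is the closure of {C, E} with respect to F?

{B, C, D, E}

Start with {C, E}.
E -> D applies; add {D} → now {C, D, E}.
E -> B applies; add {B} → now {B, C, D, E}.
No further FD applies.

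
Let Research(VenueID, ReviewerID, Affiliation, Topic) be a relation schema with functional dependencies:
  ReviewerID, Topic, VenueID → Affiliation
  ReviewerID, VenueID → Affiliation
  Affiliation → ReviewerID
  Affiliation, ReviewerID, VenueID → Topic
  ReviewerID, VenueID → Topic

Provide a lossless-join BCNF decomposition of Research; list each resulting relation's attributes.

Candidate keys of the original relation: {Affiliation, VenueID}, {ReviewerID, VenueID}.
In {Affiliation, ReviewerID, Topic, VenueID}, {Affiliation} is not a superkey ({Affiliation}⁺ restricted to this set is {Affiliation, ReviewerID}), so split on Affiliation → ReviewerID into {Affiliation, ReviewerID} and {Affiliation, Topic, VenueID}.
{Affiliation, ReviewerID}: every determinant is a superkey — BCNF.
{Affiliation, Topic, VenueID}: every determinant is a superkey — BCNF.

{Affiliation, ReviewerID}; {Affiliation, Topic, VenueID}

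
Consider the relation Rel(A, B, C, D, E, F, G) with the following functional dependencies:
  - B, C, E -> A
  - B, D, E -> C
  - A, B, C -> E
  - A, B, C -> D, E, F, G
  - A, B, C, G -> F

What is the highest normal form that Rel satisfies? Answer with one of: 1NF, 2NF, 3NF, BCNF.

Candidate keys: {A, B, C}, {B, C, E}, {B, D, E}. Prime attributes: {A, B, C, D, E}.
The left-hand side of every FD is a superkey, so BCNF is satisfied.

BCNF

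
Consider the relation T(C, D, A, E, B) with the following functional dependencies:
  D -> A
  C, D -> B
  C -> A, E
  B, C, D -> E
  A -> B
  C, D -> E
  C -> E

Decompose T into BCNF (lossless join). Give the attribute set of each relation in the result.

{A, B}; {A, D}; {C, D}; {C, E}

Candidate key of the original relation: {C, D}.
In {A, B, C, D, E}, {D} is not a superkey ({D}⁺ restricted to this set is {A, B, D}), so split on D -> A, B into {A, B, D} and {C, D, E}.
In {A, B, D}, {A} is not a superkey ({A}⁺ restricted to this set is {A, B}), so split on A -> B into {A, B} and {A, D}.
{A, B} has no BCNF violation.
{A, D} has no BCNF violation.
In {C, D, E}, {C} is not a superkey ({C}⁺ restricted to this set is {C, E}), so split on C -> E into {C, E} and {C, D}.
{C, E} has no BCNF violation.
{C, D} has no BCNF violation.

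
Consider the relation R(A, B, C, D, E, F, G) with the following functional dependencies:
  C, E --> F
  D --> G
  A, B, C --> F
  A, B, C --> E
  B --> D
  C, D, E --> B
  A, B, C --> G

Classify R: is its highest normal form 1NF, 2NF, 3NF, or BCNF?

Candidate keys: {A, B, C}, {A, C, D, E}. Prime attributes: {A, B, C, D, E}.
For C, E --> F we have {C, E}⁺ = {C, E, F}; {C, E} is not a superkey, so BCNF fails.
C, E --> F has non-prime {F} on the right and a non-superkey on the left, so 3NF fails.
The proper key subset {B} of {A, B, C} determines non-prime {G}, so the relation is not even in 2NF.

1NF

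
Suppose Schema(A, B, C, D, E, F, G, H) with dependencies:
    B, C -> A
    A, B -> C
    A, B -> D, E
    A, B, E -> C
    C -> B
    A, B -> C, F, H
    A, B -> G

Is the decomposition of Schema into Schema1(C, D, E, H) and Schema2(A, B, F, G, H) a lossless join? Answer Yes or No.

No

Common attributes: {H}; their closure is {H}.
Neither Schema1 nor Schema2 is contained in that closure, so the decomposition is lossy.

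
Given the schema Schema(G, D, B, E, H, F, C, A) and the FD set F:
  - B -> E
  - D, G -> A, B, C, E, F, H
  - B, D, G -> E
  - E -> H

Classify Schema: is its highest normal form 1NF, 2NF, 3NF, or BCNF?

2NF

Candidate key: {D, G}. Prime attributes: {D, G}.
For B -> E we have {B}⁺ = {B, E, H}; {B} is not a superkey, so BCNF fails.
Because {E} is non-prime and the left side of B -> E is not a superkey, the relation is not in 3NF.
No proper subset of a key has a non-prime attribute in its closure, so there is no partial dependency; 2NF holds.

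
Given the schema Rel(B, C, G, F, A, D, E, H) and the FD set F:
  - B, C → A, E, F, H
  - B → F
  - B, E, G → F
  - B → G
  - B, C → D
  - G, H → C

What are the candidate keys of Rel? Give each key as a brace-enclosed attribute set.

{B} never appears on the right of any FD, so every key must include it.
{B, C}⁺ = {A, B, C, D, E, F, G, H}, which is every attribute, so {B, C} is a candidate key.
{B, H}⁺ = {A, B, C, D, E, F, G, H}, which is every attribute, so {B, H} is a candidate key.
Any other superkey properly contains one of these, so there are no further candidate keys.

{B, C}, {B, H}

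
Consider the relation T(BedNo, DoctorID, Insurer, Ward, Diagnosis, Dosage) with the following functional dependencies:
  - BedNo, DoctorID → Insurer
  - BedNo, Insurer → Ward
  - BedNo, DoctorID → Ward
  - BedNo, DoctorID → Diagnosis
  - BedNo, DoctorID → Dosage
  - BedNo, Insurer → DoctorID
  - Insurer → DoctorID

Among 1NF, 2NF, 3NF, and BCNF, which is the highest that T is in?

Candidate keys: {BedNo, DoctorID}, {BedNo, Insurer}. Prime attributes: {BedNo, DoctorID, Insurer}.
Insurer → DoctorID breaks BCNF: {Insurer}⁺ = {DoctorID, Insurer}, so {Insurer} is not a superkey.
Its right-hand attributes {DoctorID} are all prime, as are those of every other non-superkey FD — the relation is in 3NF.

3NF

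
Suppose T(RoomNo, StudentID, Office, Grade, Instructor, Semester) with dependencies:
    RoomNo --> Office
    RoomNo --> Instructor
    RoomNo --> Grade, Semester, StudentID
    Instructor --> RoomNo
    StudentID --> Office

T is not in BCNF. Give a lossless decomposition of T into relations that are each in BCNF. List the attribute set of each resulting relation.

Candidate keys of the original relation: {Instructor}, {RoomNo}.
In {Grade, Instructor, Office, RoomNo, Semester, StudentID}, {StudentID} is not a superkey ({StudentID}⁺ restricted to this set is {Office, StudentID}), so split on StudentID --> Office into {Office, StudentID} and {Grade, Instructor, RoomNo, Semester, StudentID}.
{Office, StudentID}: every determinant is a superkey — BCNF.
{Grade, Instructor, RoomNo, Semester, StudentID}: every determinant is a superkey — BCNF.

{Grade, Instructor, RoomNo, Semester, StudentID}; {Office, StudentID}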